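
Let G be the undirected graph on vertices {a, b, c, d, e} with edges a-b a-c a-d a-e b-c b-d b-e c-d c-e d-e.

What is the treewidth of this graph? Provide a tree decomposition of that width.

Treewidth 4.
One optimal decomposition is:
Bags: B1 = {a, b, c, d, e}
Tree: (single bag)

With just one bag of size 5, the width is 5 − 1 = 4, so tw(G) ≤ 4. Conversely, {a, b, c, d, e} is a clique of size 5, and the vertices of any clique must share a bag in every tree decomposition; so some bag has ≥ 5 vertices and tw(G) ≥ 4. Combining the bounds, tw(G) = 4.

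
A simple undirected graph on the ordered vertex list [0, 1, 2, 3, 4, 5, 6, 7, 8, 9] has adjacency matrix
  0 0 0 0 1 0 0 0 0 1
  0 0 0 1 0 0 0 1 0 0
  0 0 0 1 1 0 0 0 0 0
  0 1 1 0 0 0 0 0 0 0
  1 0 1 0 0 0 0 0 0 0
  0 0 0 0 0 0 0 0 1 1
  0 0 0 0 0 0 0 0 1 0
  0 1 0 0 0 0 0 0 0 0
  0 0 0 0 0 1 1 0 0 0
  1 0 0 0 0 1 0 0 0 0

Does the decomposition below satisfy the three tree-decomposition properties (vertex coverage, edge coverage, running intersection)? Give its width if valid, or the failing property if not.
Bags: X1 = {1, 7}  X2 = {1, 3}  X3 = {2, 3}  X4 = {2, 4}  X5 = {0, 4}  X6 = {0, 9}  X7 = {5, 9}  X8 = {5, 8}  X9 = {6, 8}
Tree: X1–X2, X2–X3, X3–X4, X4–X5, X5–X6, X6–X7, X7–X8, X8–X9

Every vertex of G appears in some bag (union = {0, 1, 2, 3, 4, 5, 6, 7, 8, 9}); every edge is covered by a bag; and for each vertex v the set of bags containing v is connected in the bag tree. The decomposition is therefore valid. The largest bag has 2 vertices, so the width is 1.

Yes; width 1.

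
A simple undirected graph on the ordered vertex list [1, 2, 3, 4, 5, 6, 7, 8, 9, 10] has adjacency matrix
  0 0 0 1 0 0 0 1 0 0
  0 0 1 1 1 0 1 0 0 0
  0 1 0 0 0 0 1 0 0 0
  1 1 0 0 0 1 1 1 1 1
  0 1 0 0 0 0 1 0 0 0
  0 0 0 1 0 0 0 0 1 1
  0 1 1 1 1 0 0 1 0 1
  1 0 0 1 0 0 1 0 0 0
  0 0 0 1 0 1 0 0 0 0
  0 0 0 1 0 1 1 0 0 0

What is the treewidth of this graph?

2

A width-2 tree decomposition is:
Bags: B1 = {4, 7, 8}  B2 = {2, 4, 7}  B3 = {4, 7, 10}  B4 = {1, 4, 8}  B5 = {2, 5, 7}  B6 = {4, 6, 10}  B7 = {4, 6, 9}  B8 = {2, 3, 7}
Tree: B1–B2, B2–B3, B1–B4, B2–B5, B3–B6, B6–B7, B5–B8
The largest bag has 3 vertices, giving width 2; this decomposition certifies tw(G) ≤ 2. Conversely, {2, 3, 7} is a clique of size 3, and the vertices of any clique must share a bag in every tree decomposition; so some bag has ≥ 3 vertices and tw(G) ≥ 2. Combining the bounds, tw(G) = 2.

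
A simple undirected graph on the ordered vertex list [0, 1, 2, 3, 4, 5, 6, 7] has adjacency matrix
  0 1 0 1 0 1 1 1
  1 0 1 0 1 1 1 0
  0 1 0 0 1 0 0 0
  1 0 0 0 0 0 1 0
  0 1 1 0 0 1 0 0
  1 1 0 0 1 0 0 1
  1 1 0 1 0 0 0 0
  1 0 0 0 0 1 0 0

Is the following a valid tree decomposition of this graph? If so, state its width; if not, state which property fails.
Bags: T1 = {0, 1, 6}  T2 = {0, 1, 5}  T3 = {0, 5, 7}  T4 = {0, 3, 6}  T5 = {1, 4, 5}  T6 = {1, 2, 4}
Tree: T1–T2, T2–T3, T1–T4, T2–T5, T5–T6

Yes; width 2.

Checking the three conditions: (i) the bags cover all of {0, 1, 2, 3, 4, 5, 6, 7}; (ii) for each edge, some bag contains both endpoints; (iii) the bags containing any fixed vertex form a subtree. All hold, so the decomposition is valid with width 3 − 1 = 2.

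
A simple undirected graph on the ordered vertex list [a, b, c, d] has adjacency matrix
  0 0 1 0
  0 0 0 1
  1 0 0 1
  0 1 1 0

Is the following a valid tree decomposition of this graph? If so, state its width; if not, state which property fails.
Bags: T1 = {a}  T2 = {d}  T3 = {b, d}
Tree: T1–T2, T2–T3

No — vertex c appears in no bag.

A tree decomposition must satisfy three properties: every vertex lies in some bag; for every edge, both endpoints lie together in some bag; and for every vertex, the bags containing it form a connected subtree. Here vertex c appears in no bag, so the decomposition is invalid.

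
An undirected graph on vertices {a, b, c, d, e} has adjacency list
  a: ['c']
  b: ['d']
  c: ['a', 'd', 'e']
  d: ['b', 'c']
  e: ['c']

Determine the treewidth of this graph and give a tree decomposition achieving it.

The largest bag has 2 vertices, giving width 1; this decomposition certifies tw(G) ≤ 1. G has an edge, so its treewidth is at least 1. Therefore the treewidth is 1.

Treewidth 1.
One such decomposition:
Bags: B1 = {c, e}  B2 = {a, c}  B3 = {c, d}  B4 = {b, d}
Tree: B1–B2, B1–B3, B3–B4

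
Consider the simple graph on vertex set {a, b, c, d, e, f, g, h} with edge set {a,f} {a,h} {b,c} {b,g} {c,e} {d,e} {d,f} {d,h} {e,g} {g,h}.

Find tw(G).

2

A width-2 tree decomposition is:
Bags: B1 = {a, d, f}  B2 = {a, d, h}  B3 = {d, e, h}  B4 = {e, g, h}  B5 = {c, e, g}  B6 = {b, c, g}
Tree: B1–B2, B2–B3, B3–B4, B4–B5, B5–B6
Every bag has size at most 3, so the width is 3 − 1 = 2 and tw(G) ≤ 2. Since f–a–h–d–f is a cycle in G, G is not acyclic. Forests are exactly the graphs of treewidth ≤ 1, so tw(G) ≥ 2. Hence tw(G) = 2 exactly.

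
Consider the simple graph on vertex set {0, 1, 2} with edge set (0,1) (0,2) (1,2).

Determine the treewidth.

A width-2 tree decomposition is:
Bags: B1 = {0, 1, 2}
Tree: (single bag)
With just one bag of size 3, the width is 3 − 1 = 2, so tw(G) ≤ 2. For the lower bound, the 3 vertices {0, 1, 2} are pairwise adjacent, and any tree decomposition puts a clique entirely inside one bag — forcing width ≥ 2. Hence tw(G) = 2 exactly.

2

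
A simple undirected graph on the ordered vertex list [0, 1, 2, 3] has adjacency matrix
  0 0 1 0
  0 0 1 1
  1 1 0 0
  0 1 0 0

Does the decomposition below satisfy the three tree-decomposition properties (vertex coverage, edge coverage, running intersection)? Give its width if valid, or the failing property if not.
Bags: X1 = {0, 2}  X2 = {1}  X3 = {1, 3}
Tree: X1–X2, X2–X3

No — edge (2,1) lies in no bag.

A tree decomposition must satisfy three properties: every vertex lies in some bag; for every edge, both endpoints lie together in some bag; and for every vertex, the bags containing it form a connected subtree. Here edge (2,1) lies in no bag, so the decomposition is invalid.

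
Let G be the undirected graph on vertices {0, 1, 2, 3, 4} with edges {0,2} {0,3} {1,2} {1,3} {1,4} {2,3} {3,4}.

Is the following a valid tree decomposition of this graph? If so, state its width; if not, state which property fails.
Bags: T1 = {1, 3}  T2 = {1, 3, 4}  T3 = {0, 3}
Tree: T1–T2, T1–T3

A tree decomposition must satisfy three properties: every vertex lies in some bag; for every edge, both endpoints lie together in some bag; and for every vertex, the bags containing it form a connected subtree. Here vertex 2 appears in no bag, so the decomposition is invalid.

No — vertex 2 appears in no bag.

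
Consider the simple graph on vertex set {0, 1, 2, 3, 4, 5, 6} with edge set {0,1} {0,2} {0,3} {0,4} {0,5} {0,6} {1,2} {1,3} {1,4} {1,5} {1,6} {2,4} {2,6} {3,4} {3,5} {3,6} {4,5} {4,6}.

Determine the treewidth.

A width-4 tree decomposition is:
Bags: B1 = {0, 1, 3, 4, 6}  B2 = {0, 1, 3, 4, 5}  B3 = {0, 1, 2, 4, 6}
Tree: B1–B2, B1–B3
The largest bag has 5 vertices, giving width 4; this decomposition certifies tw(G) ≤ 4. For the lower bound, the 5 vertices {0, 1, 2, 4, 6} are pairwise adjacent, and any tree decomposition puts a clique entirely inside one bag — forcing width ≥ 4. Combining the bounds, tw(G) = 4.

4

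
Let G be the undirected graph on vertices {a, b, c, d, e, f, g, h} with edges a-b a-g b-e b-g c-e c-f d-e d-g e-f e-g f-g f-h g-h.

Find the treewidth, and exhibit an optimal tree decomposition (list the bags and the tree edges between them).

Each bag holds 3 vertices, so the decomposition has width 2, which upper-bounds the treewidth. For the lower bound, the 3 vertices {d, e, g} are pairwise adjacent, and any tree decomposition puts a clique entirely inside one bag — forcing width ≥ 2. Hence tw(G) = 2 exactly.

Treewidth 2.
One such decomposition:
Bags: B1 = {e, f, g}  B2 = {b, e, g}  B3 = {c, e, f}  B4 = {a, b, g}  B5 = {d, e, g}  B6 = {f, g, h}
Tree: B1–B2, B1–B3, B2–B4, B2–B5, B1–B6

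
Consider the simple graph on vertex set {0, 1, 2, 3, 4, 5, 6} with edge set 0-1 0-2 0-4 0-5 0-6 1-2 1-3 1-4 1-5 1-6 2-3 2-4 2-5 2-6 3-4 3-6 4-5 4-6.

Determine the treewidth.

A width-4 tree decomposition is:
Bags: B1 = {0, 1, 2, 4, 6}  B2 = {0, 1, 2, 4, 5}  B3 = {1, 2, 3, 4, 6}
Tree: B1–B2, B1–B3
The largest bag has 5 vertices, giving width 4; this decomposition certifies tw(G) ≤ 4. For the lower bound, the 5 vertices {0, 1, 2, 4, 5} are pairwise adjacent, and any tree decomposition puts a clique entirely inside one bag — forcing width ≥ 4. Combining the bounds, tw(G) = 4.

4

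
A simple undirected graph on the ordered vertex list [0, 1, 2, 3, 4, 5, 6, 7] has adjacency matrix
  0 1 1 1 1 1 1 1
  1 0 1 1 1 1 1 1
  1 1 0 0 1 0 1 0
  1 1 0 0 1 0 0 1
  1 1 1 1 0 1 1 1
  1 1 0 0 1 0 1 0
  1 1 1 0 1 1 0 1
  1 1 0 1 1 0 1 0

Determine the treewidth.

A width-4 tree decomposition is:
Bags: B1 = {0, 1, 4, 6, 7}  B2 = {0, 1, 2, 4, 6}  B3 = {0, 1, 4, 5, 6}  B4 = {0, 1, 3, 4, 7}
Tree: B1–B2, B1–B3, B1–B4
The largest bag has 5 vertices, giving width 4; this decomposition certifies tw(G) ≤ 4. On the other hand G contains the 5-clique {0, 1, 3, 4, 7}. A clique must lie in a single bag of any decomposition, so no decomposition can have width below 4. Combining the bounds, tw(G) = 4.

4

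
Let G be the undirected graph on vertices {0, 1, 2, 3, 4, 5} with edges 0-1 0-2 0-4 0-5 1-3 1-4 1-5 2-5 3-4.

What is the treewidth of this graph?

A width-2 tree decomposition is:
Bags: B1 = {0, 1, 5}  B2 = {0, 1, 4}  B3 = {0, 2, 5}  B4 = {1, 3, 4}
Tree: B1–B2, B1–B3, B2–B4
Each bag holds 3 vertices, so the decomposition has width 2, which upper-bounds the treewidth. On the other hand G contains the 3-clique {0, 1, 4}. A clique must lie in a single bag of any decomposition, so no decomposition can have width below 2. The upper and lower bounds meet at 2, so that is the treewidth.

2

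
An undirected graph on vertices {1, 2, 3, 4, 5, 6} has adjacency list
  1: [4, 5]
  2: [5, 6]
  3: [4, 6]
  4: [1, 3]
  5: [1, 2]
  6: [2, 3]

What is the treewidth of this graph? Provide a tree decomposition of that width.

Each bag holds 3 vertices, so the decomposition has width 2, which upper-bounds the treewidth. For the lower bound, G contains the cycle 4–3–6–2–5–1–4, so G is not a forest; only forests have treewidth ≤ 1, hence tw(G) ≥ 2. Therefore the treewidth is 2.

Treewidth 2.
One optimal decomposition is:
Bags: B1 = {3, 4, 6}  B2 = {2, 4, 6}  B3 = {2, 4, 5}  B4 = {1, 4, 5}
Tree: B1–B2, B2–B3, B3–B4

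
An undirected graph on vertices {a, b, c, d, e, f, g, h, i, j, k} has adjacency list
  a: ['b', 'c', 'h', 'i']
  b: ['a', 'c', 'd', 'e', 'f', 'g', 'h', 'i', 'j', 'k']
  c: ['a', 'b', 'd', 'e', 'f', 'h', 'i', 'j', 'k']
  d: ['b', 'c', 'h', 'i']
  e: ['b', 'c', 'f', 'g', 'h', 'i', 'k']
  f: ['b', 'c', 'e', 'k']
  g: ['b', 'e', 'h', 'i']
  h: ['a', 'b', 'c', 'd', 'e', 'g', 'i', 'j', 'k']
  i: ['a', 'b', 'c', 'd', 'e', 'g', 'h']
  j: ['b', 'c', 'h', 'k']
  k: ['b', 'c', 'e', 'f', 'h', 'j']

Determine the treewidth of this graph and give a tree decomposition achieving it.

Treewidth 4.
One optimal decomposition is:
Bags: B1 = {b, c, d, h, i}  B2 = {b, c, e, h, i}  B3 = {b, c, e, h, k}  B4 = {b, c, h, j, k}  B5 = {b, e, g, h, i}  B6 = {a, b, c, h, i}  B7 = {b, c, e, f, k}
Tree: B1–B2, B2–B3, B3–B4, B2–B5, B2–B6, B3–B7

Every bag has size at most 5, so the width is 5 − 1 = 4 and tw(G) ≤ 4. On the other hand G contains the 5-clique {b, e, g, h, i}. A clique must lie in a single bag of any decomposition, so no decomposition can have width below 4. Combining the bounds, tw(G) = 4.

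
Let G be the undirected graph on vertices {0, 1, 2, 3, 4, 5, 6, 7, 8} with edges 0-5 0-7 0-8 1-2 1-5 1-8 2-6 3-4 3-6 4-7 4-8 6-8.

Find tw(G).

3

A width-3 tree decomposition is:
Bags: B1 = {0, 4, 5, 7}  B2 = {0, 4, 5, 8}  B3 = {1, 4, 5, 8}  B4 = {1, 3, 4, 8}  B5 = {1, 3, 6, 8}  B6 = {1, 2, 3, 6}
Tree: B1–B2, B2–B3, B3–B4, B4–B5, B5–B6
Every bag has size at most 4, so the width is 4 − 1 = 3 and tw(G) ≤ 3. For the lower bound: the 4 vertex sets {0,5,7}, {4}, {8}, {1,2,3,6} are disjoint, each induces a connected subgraph, and every pair is joined by at least one edge of G. Contracting each set to a single vertex therefore yields K_{4} as a minor, and since treewidth is minor-monotone, tw(G) ≥ tw(K_{4}) = 3. Combining the bounds, tw(G) = 3.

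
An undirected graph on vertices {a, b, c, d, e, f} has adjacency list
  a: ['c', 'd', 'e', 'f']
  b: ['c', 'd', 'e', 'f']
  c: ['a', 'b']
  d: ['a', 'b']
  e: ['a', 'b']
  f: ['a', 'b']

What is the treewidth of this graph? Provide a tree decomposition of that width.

Treewidth 2.
One optimal decomposition is:
Bags: B1 = {a, b, f}  B2 = {a, b, c}  B3 = {a, b, e}  B4 = {a, b, d}
Tree: B1–B2, B2–B3, B3–B4

Every bag has size at most 3, so the width is 3 − 1 = 2 and tw(G) ≤ 2. The edges b–f–a–c–b form a cycle, so G is not a tree and its treewidth is at least 2. Combining the bounds, tw(G) = 2.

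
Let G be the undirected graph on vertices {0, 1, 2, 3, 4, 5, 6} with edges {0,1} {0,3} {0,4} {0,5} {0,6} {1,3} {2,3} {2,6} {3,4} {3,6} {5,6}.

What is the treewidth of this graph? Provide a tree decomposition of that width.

Every bag has size at most 3, so the width is 3 − 1 = 2 and tw(G) ≤ 2. For the lower bound, the 3 vertices {0, 1, 3} are pairwise adjacent, and any tree decomposition puts a clique entirely inside one bag — forcing width ≥ 2. Hence tw(G) = 2 exactly.

Treewidth 2.
One such decomposition:
Bags: B1 = {2, 3, 6}  B2 = {0, 3, 6}  B3 = {0, 3, 4}  B4 = {0, 5, 6}  B5 = {0, 1, 3}
Tree: B1–B2, B2–B3, B2–B4, B3–B5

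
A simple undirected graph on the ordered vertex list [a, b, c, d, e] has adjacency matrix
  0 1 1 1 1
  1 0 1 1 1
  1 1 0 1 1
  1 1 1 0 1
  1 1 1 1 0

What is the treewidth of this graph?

A width-4 tree decomposition is:
Bags: B1 = {a, b, c, d, e}
Tree: (single bag)
With just one bag of size 5, the width is 5 − 1 = 4, so tw(G) ≤ 4. Conversely, {a, b, c, d, e} is a clique of size 5, and the vertices of any clique must share a bag in every tree decomposition; so some bag has ≥ 5 vertices and tw(G) ≥ 4. The upper and lower bounds meet at 4, so that is the treewidth.

4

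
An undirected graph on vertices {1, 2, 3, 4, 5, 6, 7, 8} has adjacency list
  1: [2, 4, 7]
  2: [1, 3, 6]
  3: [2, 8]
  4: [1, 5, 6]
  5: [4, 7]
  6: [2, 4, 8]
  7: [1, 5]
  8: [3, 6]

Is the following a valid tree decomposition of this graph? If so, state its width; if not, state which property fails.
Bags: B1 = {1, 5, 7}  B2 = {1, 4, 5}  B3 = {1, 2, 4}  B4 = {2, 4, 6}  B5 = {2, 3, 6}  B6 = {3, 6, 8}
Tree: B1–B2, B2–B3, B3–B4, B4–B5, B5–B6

Yes; width 2.

Checking the three conditions: (i) the bags cover all of {1, 2, 3, 4, 5, 6, 7, 8}; (ii) for each edge, some bag contains both endpoints; (iii) the bags containing any fixed vertex form a subtree. All hold, so the decomposition is valid with width 3 − 1 = 2.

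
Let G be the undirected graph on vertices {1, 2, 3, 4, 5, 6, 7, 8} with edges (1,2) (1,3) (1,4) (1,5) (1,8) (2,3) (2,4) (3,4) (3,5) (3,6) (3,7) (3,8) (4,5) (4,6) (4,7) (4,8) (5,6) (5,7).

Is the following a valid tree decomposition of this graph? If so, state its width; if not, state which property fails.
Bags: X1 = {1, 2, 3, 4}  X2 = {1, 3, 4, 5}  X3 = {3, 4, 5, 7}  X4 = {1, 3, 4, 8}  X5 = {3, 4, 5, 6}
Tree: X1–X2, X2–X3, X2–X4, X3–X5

Checking the three conditions: (i) the bags cover all of {1, 2, 3, 4, 5, 6, 7, 8}; (ii) for each edge, some bag contains both endpoints; (iii) the bags containing any fixed vertex form a subtree. All hold, so the decomposition is valid with width 4 − 1 = 3.

Yes; width 3.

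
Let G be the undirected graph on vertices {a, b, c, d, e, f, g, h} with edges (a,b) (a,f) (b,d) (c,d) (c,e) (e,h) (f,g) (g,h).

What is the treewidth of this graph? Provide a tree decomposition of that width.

Treewidth 2.
One such decomposition:
Bags: B1 = {a, f, g}  B2 = {a, g, h}  B3 = {a, e, h}  B4 = {a, c, e}  B5 = {a, c, d}  B6 = {a, b, d}
Tree: B1–B2, B2–B3, B3–B4, B4–B5, B5–B6

Each bag holds 3 vertices, so the decomposition has width 2, which upper-bounds the treewidth. Since a–f–g–h–e–c–d–b–a is a cycle in G, G is not acyclic. Forests are exactly the graphs of treewidth ≤ 1, so tw(G) ≥ 2. The upper and lower bounds meet at 2, so that is the treewidth.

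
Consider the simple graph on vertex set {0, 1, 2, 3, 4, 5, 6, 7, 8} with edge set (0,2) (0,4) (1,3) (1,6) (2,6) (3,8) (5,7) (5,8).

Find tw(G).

1

A width-1 tree decomposition is:
Bags: B1 = {5, 7}  B2 = {5, 8}  B3 = {3, 8}  B4 = {1, 3}  B5 = {1, 6}  B6 = {2, 6}  B7 = {0, 2}  B8 = {0, 4}
Tree: B1–B2, B2–B3, B3–B4, B4–B5, B5–B6, B6–B7, B7–B8
Every bag has size at most 2, so the width is 2 − 1 = 1 and tw(G) ≤ 1. Since G has at least one edge (e.g. 7–5), it is not an edgeless graph, so tw(G) ≥ 1. Combining the bounds, tw(G) = 1.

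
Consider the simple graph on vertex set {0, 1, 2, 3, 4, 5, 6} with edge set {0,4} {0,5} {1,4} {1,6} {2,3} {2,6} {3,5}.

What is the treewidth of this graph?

A width-2 tree decomposition is:
Bags: B1 = {1, 2, 6}  B2 = {1, 2, 4}  B3 = {0, 2, 4}  B4 = {0, 2, 5}  B5 = {2, 3, 5}
Tree: B1–B2, B2–B3, B3–B4, B4–B5
Every bag has size at most 3, so the width is 3 − 1 = 2 and tw(G) ≤ 2. Since 2–6–1–4–0–5–3–2 is a cycle in G, G is not acyclic. Forests are exactly the graphs of treewidth ≤ 1, so tw(G) ≥ 2. Combining the bounds, tw(G) = 2.

2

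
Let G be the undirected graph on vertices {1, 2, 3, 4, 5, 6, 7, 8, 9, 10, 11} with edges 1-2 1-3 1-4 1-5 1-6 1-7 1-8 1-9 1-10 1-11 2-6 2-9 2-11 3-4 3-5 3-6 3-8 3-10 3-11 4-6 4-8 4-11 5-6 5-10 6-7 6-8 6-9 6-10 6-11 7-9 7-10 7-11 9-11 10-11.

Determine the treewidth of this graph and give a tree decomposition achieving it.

Treewidth 4.
One such decomposition:
Bags: B1 = {1, 3, 4, 6, 11}  B2 = {1, 3, 6, 10, 11}  B3 = {1, 6, 7, 10, 11}  B4 = {1, 6, 7, 9, 11}  B5 = {1, 3, 4, 6, 8}  B6 = {1, 2, 6, 9, 11}  B7 = {1, 3, 5, 6, 10}
Tree: B1–B2, B2–B3, B3–B4, B1–B5, B4–B6, B2–B7

The largest bag has 5 vertices, giving width 4; this decomposition certifies tw(G) ≤ 4. On the other hand G contains the 5-clique {1, 3, 4, 6, 8}. A clique must lie in a single bag of any decomposition, so no decomposition can have width below 4. The upper and lower bounds meet at 4, so that is the treewidth.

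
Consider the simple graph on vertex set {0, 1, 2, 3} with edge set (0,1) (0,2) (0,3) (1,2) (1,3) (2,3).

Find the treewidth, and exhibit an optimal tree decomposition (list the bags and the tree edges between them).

A single bag containing all 4 vertices is trivially a valid decomposition of width 3. Conversely, {0, 1, 2, 3} is a clique of size 4, and the vertices of any clique must share a bag in every tree decomposition; so some bag has ≥ 4 vertices and tw(G) ≥ 3. The upper and lower bounds meet at 3, so that is the treewidth.

Treewidth 3.
One such decomposition:
Bags: B1 = {0, 1, 2, 3}
Tree: (single bag)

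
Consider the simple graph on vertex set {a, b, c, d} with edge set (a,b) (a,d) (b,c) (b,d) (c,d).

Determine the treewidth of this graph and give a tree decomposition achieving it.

Treewidth 2.
One such decomposition:
Bags: B1 = {b, c, d}  B2 = {a, b, d}
Tree: B1–B2

The largest bag has 3 vertices, giving width 2; this decomposition certifies tw(G) ≤ 2. Conversely, {b, c, d} is a clique of size 3, and the vertices of any clique must share a bag in every tree decomposition; so some bag has ≥ 3 vertices and tw(G) ≥ 2. Hence tw(G) = 2 exactly.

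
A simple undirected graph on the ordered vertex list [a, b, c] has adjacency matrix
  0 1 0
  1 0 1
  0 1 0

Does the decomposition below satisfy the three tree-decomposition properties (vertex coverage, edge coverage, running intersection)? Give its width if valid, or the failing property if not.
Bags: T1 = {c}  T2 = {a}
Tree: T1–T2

No — vertex b appears in no bag.

A tree decomposition must satisfy three properties: every vertex lies in some bag; for every edge, both endpoints lie together in some bag; and for every vertex, the bags containing it form a connected subtree. Here vertex b appears in no bag, so the decomposition is invalid.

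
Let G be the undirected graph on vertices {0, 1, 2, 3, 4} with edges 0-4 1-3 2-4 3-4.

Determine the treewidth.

1

A width-1 tree decomposition is:
Bags: B1 = {3, 4}  B2 = {0, 4}  B3 = {2, 4}  B4 = {1, 3}
Tree: B1–B2, B1–B3, B1–B4
Each bag holds 2 vertices, so the decomposition has width 1, which upper-bounds the treewidth. G has an edge, so its treewidth is at least 1. The upper and lower bounds meet at 1, so that is the treewidth.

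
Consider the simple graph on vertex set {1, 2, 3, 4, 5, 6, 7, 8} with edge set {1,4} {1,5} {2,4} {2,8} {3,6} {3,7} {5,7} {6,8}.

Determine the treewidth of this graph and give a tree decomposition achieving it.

Every bag has size at most 3, so the width is 3 − 1 = 2 and tw(G) ≤ 2. For the lower bound, G contains the cycle 8–2–4–1–5–7–3–6–8, so G is not a forest; only forests have treewidth ≤ 1, hence tw(G) ≥ 2. Therefore the treewidth is 2.

Treewidth 2.
One optimal decomposition is:
Bags: B1 = {2, 4, 8}  B2 = {1, 4, 8}  B3 = {1, 5, 8}  B4 = {5, 7, 8}  B5 = {3, 7, 8}  B6 = {3, 6, 8}
Tree: B1–B2, B2–B3, B3–B4, B4–B5, B5–B6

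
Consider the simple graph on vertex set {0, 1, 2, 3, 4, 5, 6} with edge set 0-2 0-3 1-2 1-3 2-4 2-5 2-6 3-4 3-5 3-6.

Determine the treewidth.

A width-2 tree decomposition is:
Bags: B1 = {2, 3, 6}  B2 = {1, 2, 3}  B3 = {2, 3, 5}  B4 = {2, 3, 4}  B5 = {0, 2, 3}
Tree: B1–B2, B2–B3, B3–B4, B4–B5
Each bag holds 3 vertices, so the decomposition has width 2, which upper-bounds the treewidth. Since 3–6–2–1–3 is a cycle in G, G is not acyclic. Forests are exactly the graphs of treewidth ≤ 1, so tw(G) ≥ 2. Combining the bounds, tw(G) = 2.

2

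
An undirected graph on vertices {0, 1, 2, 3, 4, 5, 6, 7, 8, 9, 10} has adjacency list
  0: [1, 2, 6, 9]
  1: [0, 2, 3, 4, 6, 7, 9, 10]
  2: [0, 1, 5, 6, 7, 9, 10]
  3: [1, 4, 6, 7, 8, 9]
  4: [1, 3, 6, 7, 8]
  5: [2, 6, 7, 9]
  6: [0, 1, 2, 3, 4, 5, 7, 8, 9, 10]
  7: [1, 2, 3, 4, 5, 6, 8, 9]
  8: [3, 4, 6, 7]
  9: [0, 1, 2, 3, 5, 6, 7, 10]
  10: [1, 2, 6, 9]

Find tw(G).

4

A width-4 tree decomposition is:
Bags: B1 = {1, 3, 6, 7, 9}  B2 = {1, 3, 4, 6, 7}  B3 = {1, 2, 6, 7, 9}  B4 = {2, 5, 6, 7, 9}  B5 = {0, 1, 2, 6, 9}  B6 = {1, 2, 6, 9, 10}  B7 = {3, 4, 6, 7, 8}
Tree: B1–B2, B1–B3, B3–B4, B3–B5, B3–B6, B2–B7
The largest bag has 5 vertices, giving width 4; this decomposition certifies tw(G) ≤ 4. On the other hand G contains the 5-clique {3, 4, 6, 7, 8}. A clique must lie in a single bag of any decomposition, so no decomposition can have width below 4. Therefore the treewidth is 4.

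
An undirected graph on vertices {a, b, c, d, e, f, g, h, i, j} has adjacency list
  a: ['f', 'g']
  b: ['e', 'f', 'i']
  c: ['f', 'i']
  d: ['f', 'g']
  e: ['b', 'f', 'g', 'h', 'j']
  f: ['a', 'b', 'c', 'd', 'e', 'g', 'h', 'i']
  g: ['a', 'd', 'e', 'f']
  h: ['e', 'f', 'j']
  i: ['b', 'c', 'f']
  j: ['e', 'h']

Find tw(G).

A width-2 tree decomposition is:
Bags: B1 = {e, f, h}  B2 = {b, e, f}  B3 = {e, f, g}  B4 = {b, f, i}  B5 = {d, f, g}  B6 = {e, h, j}  B7 = {a, f, g}  B8 = {c, f, i}
Tree: B1–B2, B2–B3, B2–B4, B3–B5, B1–B6, B5–B7, B4–B8
Each bag holds 3 vertices, so the decomposition has width 2, which upper-bounds the treewidth. For the lower bound, the 3 vertices {e, h, j} are pairwise adjacent, and any tree decomposition puts a clique entirely inside one bag — forcing width ≥ 2. Hence tw(G) = 2 exactly.

2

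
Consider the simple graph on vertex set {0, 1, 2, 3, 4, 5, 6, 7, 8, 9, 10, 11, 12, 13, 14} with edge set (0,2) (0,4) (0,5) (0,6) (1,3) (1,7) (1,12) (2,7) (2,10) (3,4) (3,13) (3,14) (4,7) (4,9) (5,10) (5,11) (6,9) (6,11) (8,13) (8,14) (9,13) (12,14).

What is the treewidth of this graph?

3

A width-3 tree decomposition is:
Bags: B1 = {5, 6, 10, 11}  B2 = {0, 5, 6, 10}  B3 = {0, 2, 6, 10}  B4 = {0, 2, 6, 9}  B5 = {0, 2, 4, 9}  B6 = {2, 4, 7, 9}  B7 = {4, 7, 9, 13}  B8 = {3, 4, 7, 13}  B9 = {1, 3, 7, 13}  B10 = {1, 3, 8, 13}  B11 = {1, 3, 8, 14}  B12 = {1, 8, 12, 14}
Tree: B1–B2, B2–B3, B3–B4, B4–B5, B5–B6, B6–B7, B7–B8, B8–B9, B9–B10, B10–B11, B11–B12
The largest bag has 4 vertices, giving width 3; this decomposition certifies tw(G) ≤ 3. For the lower bound: the 4 vertex sets {5,10,11}, {6}, {0}, {2,4,7,9} are disjoint, each induces a connected subgraph, and every pair is joined by at least one edge of G. Contracting each set to a single vertex therefore yields K_{4} as a minor, and since treewidth is minor-monotone, tw(G) ≥ tw(K_{4}) = 3. Combining the bounds, tw(G) = 3.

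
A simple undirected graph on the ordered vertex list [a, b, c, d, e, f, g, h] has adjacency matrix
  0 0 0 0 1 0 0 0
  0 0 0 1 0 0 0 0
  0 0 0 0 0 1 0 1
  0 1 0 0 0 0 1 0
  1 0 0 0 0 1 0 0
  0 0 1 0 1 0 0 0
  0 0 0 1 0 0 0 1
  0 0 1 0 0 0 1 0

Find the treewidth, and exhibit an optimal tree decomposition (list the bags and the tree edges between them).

Treewidth 1.
Bags: B1 = {a, e}  B2 = {e, f}  B3 = {c, f}  B4 = {c, h}  B5 = {g, h}  B6 = {d, g}  B7 = {b, d}
Tree: B1–B2, B2–B3, B3–B4, B4–B5, B5–B6, B6–B7

The largest bag has 2 vertices, giving width 1; this decomposition certifies tw(G) ≤ 1. Any graph with an edge has treewidth ≥ 1, and G has the edge a–e. The upper and lower bounds meet at 1, so that is the treewidth.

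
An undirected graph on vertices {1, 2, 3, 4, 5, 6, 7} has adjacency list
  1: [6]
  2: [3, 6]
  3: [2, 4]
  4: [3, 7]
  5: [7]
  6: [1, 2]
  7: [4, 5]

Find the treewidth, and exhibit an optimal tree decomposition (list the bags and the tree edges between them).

The largest bag has 2 vertices, giving width 1; this decomposition certifies tw(G) ≤ 1. G has an edge, so its treewidth is at least 1. The upper and lower bounds meet at 1, so that is the treewidth.

Treewidth 1.
Bags: B1 = {5, 7}  B2 = {4, 7}  B3 = {3, 4}  B4 = {2, 3}  B5 = {2, 6}  B6 = {1, 6}
Tree: B1–B2, B2–B3, B3–B4, B4–B5, B5–B6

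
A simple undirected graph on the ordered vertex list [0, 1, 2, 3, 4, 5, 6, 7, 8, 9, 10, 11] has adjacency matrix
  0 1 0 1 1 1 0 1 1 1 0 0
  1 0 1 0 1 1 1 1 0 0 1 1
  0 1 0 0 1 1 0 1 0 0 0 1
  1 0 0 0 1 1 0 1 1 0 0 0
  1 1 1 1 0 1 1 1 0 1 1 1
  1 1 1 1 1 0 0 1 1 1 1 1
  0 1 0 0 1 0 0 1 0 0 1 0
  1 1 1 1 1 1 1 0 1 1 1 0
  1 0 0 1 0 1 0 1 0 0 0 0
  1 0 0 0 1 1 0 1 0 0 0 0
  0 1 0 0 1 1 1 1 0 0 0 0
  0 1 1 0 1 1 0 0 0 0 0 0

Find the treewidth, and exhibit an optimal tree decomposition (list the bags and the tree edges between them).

Each bag holds 5 vertices, so the decomposition has width 4, which upper-bounds the treewidth. For the lower bound, the 5 vertices {0, 3, 5, 7, 8} are pairwise adjacent, and any tree decomposition puts a clique entirely inside one bag — forcing width ≥ 4. Combining the bounds, tw(G) = 4.

Treewidth 4.
Bags: B1 = {0, 1, 4, 5, 7}  B2 = {1, 4, 5, 7, 10}  B3 = {1, 4, 6, 7, 10}  B4 = {1, 2, 4, 5, 7}  B5 = {0, 4, 5, 7, 9}  B6 = {0, 3, 4, 5, 7}  B7 = {1, 2, 4, 5, 11}  B8 = {0, 3, 5, 7, 8}
Tree: B1–B2, B2–B3, B2–B4, B1–B5, B5–B6, B4–B7, B6–B8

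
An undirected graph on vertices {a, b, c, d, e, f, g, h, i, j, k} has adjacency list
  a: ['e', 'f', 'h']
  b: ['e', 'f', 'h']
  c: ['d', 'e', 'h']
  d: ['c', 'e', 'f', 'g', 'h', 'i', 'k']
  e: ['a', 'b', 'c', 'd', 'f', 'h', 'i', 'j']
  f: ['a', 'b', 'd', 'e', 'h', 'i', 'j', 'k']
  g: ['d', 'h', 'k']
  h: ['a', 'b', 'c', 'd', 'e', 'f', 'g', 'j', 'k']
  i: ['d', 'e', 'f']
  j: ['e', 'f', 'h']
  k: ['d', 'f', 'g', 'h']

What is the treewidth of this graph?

3

A width-3 tree decomposition is:
Bags: B1 = {c, d, e, h}  B2 = {d, e, f, h}  B3 = {d, f, h, k}  B4 = {d, g, h, k}  B5 = {a, e, f, h}  B6 = {e, f, h, j}  B7 = {b, e, f, h}  B8 = {d, e, f, i}
Tree: B1–B2, B2–B3, B3–B4, B2–B5, B2–B6, B5–B7, B2–B8
Each bag holds 4 vertices, so the decomposition has width 3, which upper-bounds the treewidth. For the lower bound, the 4 vertices {d, g, h, k} are pairwise adjacent, and any tree decomposition puts a clique entirely inside one bag — forcing width ≥ 3. Therefore the treewidth is 3.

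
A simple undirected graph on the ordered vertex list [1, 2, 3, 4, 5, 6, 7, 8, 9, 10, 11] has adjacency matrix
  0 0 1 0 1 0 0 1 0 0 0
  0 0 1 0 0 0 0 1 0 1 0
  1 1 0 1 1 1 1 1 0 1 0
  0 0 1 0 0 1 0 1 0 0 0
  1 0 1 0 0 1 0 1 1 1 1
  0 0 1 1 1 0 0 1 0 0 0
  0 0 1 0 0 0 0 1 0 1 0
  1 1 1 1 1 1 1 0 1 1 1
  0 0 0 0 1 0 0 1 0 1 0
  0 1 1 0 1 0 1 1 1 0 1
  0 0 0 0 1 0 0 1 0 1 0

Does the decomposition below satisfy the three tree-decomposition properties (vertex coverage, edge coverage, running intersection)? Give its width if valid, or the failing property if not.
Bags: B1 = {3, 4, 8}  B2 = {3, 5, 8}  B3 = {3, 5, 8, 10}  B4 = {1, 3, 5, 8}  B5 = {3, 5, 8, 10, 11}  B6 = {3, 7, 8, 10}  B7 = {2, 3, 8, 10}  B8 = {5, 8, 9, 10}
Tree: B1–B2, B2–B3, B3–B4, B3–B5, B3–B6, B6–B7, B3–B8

A tree decomposition must satisfy three properties: every vertex lies in some bag; for every edge, both endpoints lie together in some bag; and for every vertex, the bags containing it form a connected subtree. Here vertex 6 appears in no bag, so the decomposition is invalid.

No — vertex 6 appears in no bag.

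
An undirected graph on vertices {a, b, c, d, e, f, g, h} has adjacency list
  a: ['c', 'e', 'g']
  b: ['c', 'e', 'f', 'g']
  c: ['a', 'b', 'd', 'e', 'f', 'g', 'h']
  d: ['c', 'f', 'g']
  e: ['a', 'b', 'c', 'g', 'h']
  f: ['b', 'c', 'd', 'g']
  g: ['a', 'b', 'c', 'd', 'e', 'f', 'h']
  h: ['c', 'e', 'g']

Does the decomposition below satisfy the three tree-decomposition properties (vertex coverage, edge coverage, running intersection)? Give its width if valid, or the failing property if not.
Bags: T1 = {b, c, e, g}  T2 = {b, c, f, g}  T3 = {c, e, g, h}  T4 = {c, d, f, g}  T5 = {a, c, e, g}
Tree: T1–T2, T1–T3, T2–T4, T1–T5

Vertex coverage: the bags together contain {a, b, c, d, e, f, g, h}, the full vertex set. Edge coverage: each edge of G has both endpoints in at least one bag. Running intersection: for every vertex, the bags containing it form a connected subtree. All three properties hold, so this is a valid tree decomposition of width max|bag| − 1 = 3, and hence tw(G) ≤ 3.

Yes; width 3.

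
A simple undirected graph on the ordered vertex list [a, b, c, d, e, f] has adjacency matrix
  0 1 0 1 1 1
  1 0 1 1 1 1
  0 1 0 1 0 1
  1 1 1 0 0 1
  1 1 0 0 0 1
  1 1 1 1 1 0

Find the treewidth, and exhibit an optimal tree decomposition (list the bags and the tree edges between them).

Treewidth 3.
One such decomposition:
Bags: B1 = {b, c, d, f}  B2 = {a, b, d, f}  B3 = {a, b, e, f}
Tree: B1–B2, B2–B3

The largest bag has 4 vertices, giving width 3; this decomposition certifies tw(G) ≤ 3. On the other hand G contains the 4-clique {b, c, d, f}. A clique must lie in a single bag of any decomposition, so no decomposition can have width below 3. Combining the bounds, tw(G) = 3.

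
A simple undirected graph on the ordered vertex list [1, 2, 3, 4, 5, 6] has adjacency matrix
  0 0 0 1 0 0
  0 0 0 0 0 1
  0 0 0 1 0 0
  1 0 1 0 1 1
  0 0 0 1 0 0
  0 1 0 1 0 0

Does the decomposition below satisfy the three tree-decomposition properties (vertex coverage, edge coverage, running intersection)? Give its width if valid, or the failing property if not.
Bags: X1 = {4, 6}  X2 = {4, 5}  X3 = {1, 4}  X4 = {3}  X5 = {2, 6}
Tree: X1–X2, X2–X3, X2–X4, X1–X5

No — edge (4,3) lies in no bag.

A tree decomposition must satisfy three properties: every vertex lies in some bag; for every edge, both endpoints lie together in some bag; and for every vertex, the bags containing it form a connected subtree. Here edge (4,3) lies in no bag, so the decomposition is invalid.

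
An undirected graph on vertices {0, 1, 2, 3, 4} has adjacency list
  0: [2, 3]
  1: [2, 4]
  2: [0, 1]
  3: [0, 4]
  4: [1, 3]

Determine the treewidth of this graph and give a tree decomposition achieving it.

Every bag has size at most 3, so the width is 3 − 1 = 2 and tw(G) ≤ 2. Since 3–0–2–1–4–3 is a cycle in G, G is not acyclic. Forests are exactly the graphs of treewidth ≤ 1, so tw(G) ≥ 2. Combining the bounds, tw(G) = 2.

Treewidth 2.
One such decomposition:
Bags: B1 = {0, 2, 3}  B2 = {1, 2, 3}  B3 = {1, 3, 4}
Tree: B1–B2, B2–B3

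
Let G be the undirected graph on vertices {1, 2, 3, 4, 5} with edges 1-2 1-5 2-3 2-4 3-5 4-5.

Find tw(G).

2

A width-2 tree decomposition is:
Bags: B1 = {2, 3, 5}  B2 = {1, 2, 5}  B3 = {2, 4, 5}
Tree: B1–B2, B2–B3
Each bag holds 3 vertices, so the decomposition has width 2, which upper-bounds the treewidth. For the lower bound, G contains the cycle 5–3–2–1–5, so G is not a forest; only forests have treewidth ≤ 1, hence tw(G) ≥ 2. The upper and lower bounds meet at 2, so that is the treewidth.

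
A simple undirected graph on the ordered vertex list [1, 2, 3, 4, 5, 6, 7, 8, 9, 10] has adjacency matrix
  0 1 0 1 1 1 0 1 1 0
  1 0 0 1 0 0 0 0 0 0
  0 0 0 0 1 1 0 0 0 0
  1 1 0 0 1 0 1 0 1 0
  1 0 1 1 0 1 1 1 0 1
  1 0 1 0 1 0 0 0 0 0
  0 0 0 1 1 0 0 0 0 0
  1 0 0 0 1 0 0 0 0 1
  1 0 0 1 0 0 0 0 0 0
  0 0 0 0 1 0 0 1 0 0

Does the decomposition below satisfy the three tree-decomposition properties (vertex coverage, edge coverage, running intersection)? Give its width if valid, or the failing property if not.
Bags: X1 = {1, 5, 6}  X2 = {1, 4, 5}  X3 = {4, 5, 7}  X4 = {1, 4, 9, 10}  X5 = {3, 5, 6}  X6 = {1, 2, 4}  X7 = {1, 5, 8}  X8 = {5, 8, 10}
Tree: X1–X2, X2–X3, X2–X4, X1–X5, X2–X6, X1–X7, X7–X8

No — bags containing vertex 10 are not connected in the tree.

A tree decomposition must satisfy three properties: every vertex lies in some bag; for every edge, both endpoints lie together in some bag; and for every vertex, the bags containing it form a connected subtree. Here bags containing vertex 10 are not connected in the tree, so the decomposition is invalid.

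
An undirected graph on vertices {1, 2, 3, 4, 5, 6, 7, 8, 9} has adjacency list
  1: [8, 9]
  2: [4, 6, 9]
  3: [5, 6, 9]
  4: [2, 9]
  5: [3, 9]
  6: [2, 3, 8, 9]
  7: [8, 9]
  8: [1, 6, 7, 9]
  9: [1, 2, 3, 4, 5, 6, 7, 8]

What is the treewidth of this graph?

A width-2 tree decomposition is:
Bags: B1 = {1, 8, 9}  B2 = {7, 8, 9}  B3 = {6, 8, 9}  B4 = {2, 6, 9}  B5 = {2, 4, 9}  B6 = {3, 6, 9}  B7 = {3, 5, 9}
Tree: B1–B2, B1–B3, B3–B4, B4–B5, B4–B6, B6–B7
The largest bag has 3 vertices, giving width 2; this decomposition certifies tw(G) ≤ 2. Conversely, {1, 8, 9} is a clique of size 3, and the vertices of any clique must share a bag in every tree decomposition; so some bag has ≥ 3 vertices and tw(G) ≥ 2. Combining the bounds, tw(G) = 2.

2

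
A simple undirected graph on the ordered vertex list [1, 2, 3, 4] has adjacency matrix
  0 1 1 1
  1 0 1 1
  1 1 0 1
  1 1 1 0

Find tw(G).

3

A width-3 tree decomposition is:
Bags: B1 = {1, 2, 3, 4}
Tree: (single bag)
A single bag containing all 4 vertices is trivially a valid decomposition of width 3. On the other hand G contains the 4-clique {1, 2, 3, 4}. A clique must lie in a single bag of any decomposition, so no decomposition can have width below 3. Combining the bounds, tw(G) = 3.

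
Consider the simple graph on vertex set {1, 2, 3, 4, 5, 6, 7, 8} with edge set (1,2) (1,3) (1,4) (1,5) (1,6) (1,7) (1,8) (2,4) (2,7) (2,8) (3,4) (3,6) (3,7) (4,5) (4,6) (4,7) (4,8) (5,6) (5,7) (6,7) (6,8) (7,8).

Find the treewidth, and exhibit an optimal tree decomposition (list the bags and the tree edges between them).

Treewidth 4.
Bags: B1 = {1, 4, 6, 7, 8}  B2 = {1, 4, 5, 6, 7}  B3 = {1, 2, 4, 7, 8}  B4 = {1, 3, 4, 6, 7}
Tree: B1–B2, B1–B3, B1–B4

Each bag holds 5 vertices, so the decomposition has width 4, which upper-bounds the treewidth. For the lower bound, the 5 vertices {1, 2, 4, 7, 8} are pairwise adjacent, and any tree decomposition puts a clique entirely inside one bag — forcing width ≥ 4. Therefore the treewidth is 4.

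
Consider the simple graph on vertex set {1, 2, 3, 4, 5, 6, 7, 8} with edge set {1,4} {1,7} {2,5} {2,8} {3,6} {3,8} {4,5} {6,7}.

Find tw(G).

A width-2 tree decomposition is:
Bags: B1 = {2, 4, 5}  B2 = {2, 4, 8}  B3 = {3, 4, 8}  B4 = {3, 4, 6}  B5 = {4, 6, 7}  B6 = {1, 4, 7}
Tree: B1–B2, B2–B3, B3–B4, B4–B5, B5–B6
Every bag has size at most 3, so the width is 3 − 1 = 2 and tw(G) ≤ 2. Since 4–5–2–8–3–6–7–1–4 is a cycle in G, G is not acyclic. Forests are exactly the graphs of treewidth ≤ 1, so tw(G) ≥ 2. Hence tw(G) = 2 exactly.

2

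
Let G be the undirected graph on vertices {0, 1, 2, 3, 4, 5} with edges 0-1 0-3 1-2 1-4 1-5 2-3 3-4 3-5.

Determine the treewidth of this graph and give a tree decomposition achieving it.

Each bag holds 3 vertices, so the decomposition has width 2, which upper-bounds the treewidth. For the lower bound, G contains the cycle 3–2–1–0–3, so G is not a forest; only forests have treewidth ≤ 1, hence tw(G) ≥ 2. Therefore the treewidth is 2.

Treewidth 2.
One optimal decomposition is:
Bags: B1 = {1, 2, 3}  B2 = {0, 1, 3}  B3 = {1, 3, 4}  B4 = {1, 3, 5}
Tree: B1–B2, B2–B3, B3–B4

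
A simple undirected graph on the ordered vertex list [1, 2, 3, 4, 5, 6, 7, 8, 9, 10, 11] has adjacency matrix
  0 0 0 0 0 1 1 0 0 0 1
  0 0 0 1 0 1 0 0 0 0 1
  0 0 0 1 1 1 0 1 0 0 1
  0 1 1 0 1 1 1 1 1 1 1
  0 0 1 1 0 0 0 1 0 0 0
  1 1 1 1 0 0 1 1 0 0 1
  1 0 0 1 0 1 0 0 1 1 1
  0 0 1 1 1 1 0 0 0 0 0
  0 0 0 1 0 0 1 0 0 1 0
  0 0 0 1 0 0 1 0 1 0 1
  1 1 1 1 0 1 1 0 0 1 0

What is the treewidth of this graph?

3

A width-3 tree decomposition is:
Bags: B1 = {2, 4, 6, 11}  B2 = {3, 4, 6, 11}  B3 = {4, 6, 7, 11}  B4 = {1, 6, 7, 11}  B5 = {4, 7, 10, 11}  B6 = {3, 4, 6, 8}  B7 = {3, 4, 5, 8}  B8 = {4, 7, 9, 10}
Tree: B1–B2, B1–B3, B3–B4, B3–B5, B2–B6, B6–B7, B5–B8
The largest bag has 4 vertices, giving width 3; this decomposition certifies tw(G) ≤ 3. For the lower bound, the 4 vertices {1, 6, 7, 11} are pairwise adjacent, and any tree decomposition puts a clique entirely inside one bag — forcing width ≥ 3. Hence tw(G) = 3 exactly.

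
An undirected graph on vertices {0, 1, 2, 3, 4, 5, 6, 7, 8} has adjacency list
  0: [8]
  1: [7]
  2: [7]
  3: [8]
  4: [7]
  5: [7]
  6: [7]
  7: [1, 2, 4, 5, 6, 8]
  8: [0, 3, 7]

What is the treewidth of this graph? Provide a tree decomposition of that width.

Treewidth 1.
One optimal decomposition is:
Bags: B1 = {1, 7}  B2 = {2, 7}  B3 = {7, 8}  B4 = {5, 7}  B5 = {6, 7}  B6 = {0, 8}  B7 = {4, 7}  B8 = {3, 8}
Tree: B1–B2, B1–B3, B2–B4, B1–B5, B3–B6, B4–B7, B6–B8

Every bag has size at most 2, so the width is 2 − 1 = 1 and tw(G) ≤ 1. G has an edge, so its treewidth is at least 1. Hence tw(G) = 1 exactly.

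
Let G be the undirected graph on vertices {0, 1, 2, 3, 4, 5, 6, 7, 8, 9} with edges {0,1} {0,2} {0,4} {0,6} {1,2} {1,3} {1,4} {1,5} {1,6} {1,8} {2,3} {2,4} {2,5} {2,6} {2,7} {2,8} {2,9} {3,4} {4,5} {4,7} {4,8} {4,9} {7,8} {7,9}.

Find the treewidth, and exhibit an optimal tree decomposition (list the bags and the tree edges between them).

Treewidth 3.
One such decomposition:
Bags: B1 = {2, 4, 7, 8}  B2 = {1, 2, 4, 8}  B3 = {0, 1, 2, 4}  B4 = {2, 4, 7, 9}  B5 = {1, 2, 4, 5}  B6 = {0, 1, 2, 6}  B7 = {1, 2, 3, 4}
Tree: B1–B2, B2–B3, B1–B4, B2–B5, B3–B6, B2–B7

Every bag has size at most 4, so the width is 4 − 1 = 3 and tw(G) ≤ 3. On the other hand G contains the 4-clique {0, 1, 2, 4}. A clique must lie in a single bag of any decomposition, so no decomposition can have width below 3. Hence tw(G) = 3 exactly.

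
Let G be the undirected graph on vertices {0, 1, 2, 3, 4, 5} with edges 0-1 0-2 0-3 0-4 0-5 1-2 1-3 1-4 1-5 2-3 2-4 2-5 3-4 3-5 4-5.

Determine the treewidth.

A width-5 tree decomposition is:
Bags: B1 = {0, 1, 2, 3, 4, 5}
Tree: (single bag)
With just one bag of size 6, the width is 6 − 1 = 5, so tw(G) ≤ 5. On the other hand G contains the 6-clique {0, 1, 2, 3, 4, 5}. A clique must lie in a single bag of any decomposition, so no decomposition can have width below 5. Hence tw(G) = 5 exactly.

5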